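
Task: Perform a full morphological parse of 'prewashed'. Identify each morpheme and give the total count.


Step 1: Identify prefix: 'pre' (meaning: before)
Step 2: Identify root: 'wash'
Step 3: Identify suffix(es): 'ed'
Decomposition: pre- (prefix: before) + wash (root) + -ed (suffix: past)
Total morphemes: 3

3 morphemes (pre- (prefix: before) + wash (root) + -ed (suffix: past))


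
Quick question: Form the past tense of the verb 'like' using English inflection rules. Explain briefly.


Apply rule: Add -d (word ends in -e). 'like' becomes 'liked'.

liked


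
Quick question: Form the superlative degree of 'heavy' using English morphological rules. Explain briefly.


Apply superlative formation (consonant + y: change y to i, add -est): 'heavy' -> 'heaviest'.

heaviest


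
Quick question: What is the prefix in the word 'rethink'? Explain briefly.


The word 'rethink' = 're' (prefix) + 'think' (root). The prefix is 're'.

re


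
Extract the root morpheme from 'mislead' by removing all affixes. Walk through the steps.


Remove prefix 'mis' from 'mislead' to get root 'lead'.

lead


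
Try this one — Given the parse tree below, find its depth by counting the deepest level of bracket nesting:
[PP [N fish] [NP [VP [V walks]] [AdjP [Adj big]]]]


Count bracket nesting levels:
'[' at pos 0: depth = 1
'[' at pos 4: depth = 2
'[' at pos 13: depth = 2
'[' at pos 17: depth = 3
'[' at pos 21: depth = 4
'[' at pos 32: depth = 3
'[' at pos 38: depth = 4
Maximum depth reached: 4

4


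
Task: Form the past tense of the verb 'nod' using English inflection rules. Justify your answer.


Apply rule: Double final consonant and add -ed. 'nod' becomes 'nodded'.

nodded


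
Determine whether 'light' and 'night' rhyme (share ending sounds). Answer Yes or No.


Rime (stressed vowel + following sounds) of 'light': -ight = /aɪt/
Rime of 'night': -ight = /aɪt/
/aɪt/ and /aɪt/ are the same ending sound, so the words rhyme.

Yes


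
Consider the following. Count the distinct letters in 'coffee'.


Unique letters in 'coffee': {c, e, f, o} = 4 distinct letters.

4


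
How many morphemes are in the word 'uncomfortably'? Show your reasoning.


Decomposition: un- (prefix) + comfort (root) + -able (suffix) + -ly (suffix) = 4 morpheme(s)

4 morphemes


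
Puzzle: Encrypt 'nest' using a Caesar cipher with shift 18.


Shift each letter by 18: n -> f, e -> w, s -> k, t -> l. Result: 'fwkl'.

fwkl


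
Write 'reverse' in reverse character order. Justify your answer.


Reverse 'reverse' character by character: 'esrever'.

esrever


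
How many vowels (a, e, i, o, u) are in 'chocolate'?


Vowels in 'chocolate': o, o, a, e = 4 vowels.

4


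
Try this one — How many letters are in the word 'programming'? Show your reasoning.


Spell out 'programming' and number each letter: p(1), r(2), o(3), g(4), r(5), a(6), m(7), m(8), i(9), n(10), g(11). Total: 11 letters.

11


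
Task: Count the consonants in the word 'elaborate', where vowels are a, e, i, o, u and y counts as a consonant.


Consonants in 'elaborate': l, b, r, t = 4 consonants.

4


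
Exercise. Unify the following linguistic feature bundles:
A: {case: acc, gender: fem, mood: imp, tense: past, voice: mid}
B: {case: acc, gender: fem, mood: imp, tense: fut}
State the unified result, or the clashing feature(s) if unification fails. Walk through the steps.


Compare features:
case: A=acc vs B=acc -> unified: acc
gender: A=fem vs B=fem -> unified: fem
mood: A=imp vs B=imp -> unified: imp
tense: A=past vs B=fut -> CLASH
voice: A=mid vs B=_ -> unified: mid
Clash detected on feature 'tense' (past vs fut); unification fails.

CLASH on 'tense' (past vs fut)


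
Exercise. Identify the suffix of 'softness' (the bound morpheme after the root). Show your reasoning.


The word 'softness' = 'soft' (root) + '-ness' (suffix). The suffix is '-ness'.

ness


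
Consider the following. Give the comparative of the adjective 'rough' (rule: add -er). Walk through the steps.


Apply comparative formation (add -er): 'rough' -> 'rougher'.

rougher


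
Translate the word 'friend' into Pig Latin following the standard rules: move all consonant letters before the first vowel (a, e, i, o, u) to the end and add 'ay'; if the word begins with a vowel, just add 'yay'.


'friend': move consonant cluster 'fr' to end and add 'ay': 'iendfray'.

iendfray


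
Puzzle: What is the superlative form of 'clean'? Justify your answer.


Apply superlative formation (add -est): 'clean' -> 'cleanest'.

cleanest


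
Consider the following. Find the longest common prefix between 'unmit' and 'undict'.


Compare from the start: 2 characters match: 'un'. Mismatch at position 3: 'm' vs 'd'.

un


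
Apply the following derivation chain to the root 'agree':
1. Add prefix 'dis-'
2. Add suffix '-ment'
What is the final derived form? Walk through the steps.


Step 1: Add prefix 'dis-' to 'agree' = 'disagree'
Step 2: Add suffix '-ment' to 'disagree' = 'disagreement'

disagreement


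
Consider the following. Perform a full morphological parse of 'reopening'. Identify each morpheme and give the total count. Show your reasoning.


Step 1: Identify prefix: 're' (meaning: again)
Step 2: Identify root: 'open'
Step 3: Identify suffix(es): 'ing'
Decomposition: re- (prefix: again) + open (root) + -ing (suffix: ongoing action)
Total morphemes: 3

3 morphemes (re- (prefix: again) + open (root) + -ing (suffix: ongoing action))


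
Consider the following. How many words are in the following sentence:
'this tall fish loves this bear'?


Split into words: this | tall | fish | loves | this | bear = 6 words.

6


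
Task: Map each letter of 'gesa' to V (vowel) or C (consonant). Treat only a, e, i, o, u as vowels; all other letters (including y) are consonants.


Letter mapping: g = C, e = V, s = C, a = V.

CVCV


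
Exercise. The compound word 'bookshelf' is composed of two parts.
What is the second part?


Split 'bookshelf' into 'book' + 'shelf'. The second part is 'shelf'.

shelf


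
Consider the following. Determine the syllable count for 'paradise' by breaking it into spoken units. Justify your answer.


Break 'paradise' into syllables: par-a-dise -> par | a | dise = 3 syllables

3 syllables


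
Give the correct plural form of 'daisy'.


Apply rule: Change -y to -ies (consonant + y). 'daisy' becomes 'daisies'.

daisies


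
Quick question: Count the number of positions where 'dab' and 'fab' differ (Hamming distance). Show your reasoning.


Alignment:
Position 1: 'd' vs 'f' = DIFFER
Position 2: 'a' vs 'a' = match
Position 3: 'b' vs 'b' = match
Total differences: 1

1


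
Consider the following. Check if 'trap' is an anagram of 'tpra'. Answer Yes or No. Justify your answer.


Sorted letters of 'trap': 'aprt'
Sorted letters of 'tpra': 'aprt'
They match.

Yes


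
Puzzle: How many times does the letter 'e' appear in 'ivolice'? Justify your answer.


Letter 'e' in 'ivolice': found at position(s) 7 = 1 occurrence(s).

1


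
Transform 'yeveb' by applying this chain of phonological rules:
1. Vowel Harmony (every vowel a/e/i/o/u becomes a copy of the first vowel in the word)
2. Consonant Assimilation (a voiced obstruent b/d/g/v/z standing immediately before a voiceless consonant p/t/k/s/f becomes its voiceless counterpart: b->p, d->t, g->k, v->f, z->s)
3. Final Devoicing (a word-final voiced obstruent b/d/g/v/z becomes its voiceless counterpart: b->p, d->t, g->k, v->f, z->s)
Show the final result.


Starting form: 'yeveb'
Rule 1: Vowel Harmony: all vowels already match. No change.
Rule 2: Consonant Assimilation: no voiced obstruent (b/d/g/v/z) stands immediately before a voiceless consonant (p/t/k/s/f). No change.
Rule 3: Final Devoicing: word-final voiced obstruent 'b' becomes voiceless 'p'. 'yeveb' -> 'yevep'
Final form: 'yevep'

yevep


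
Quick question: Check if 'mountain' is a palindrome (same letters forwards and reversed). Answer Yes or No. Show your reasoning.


Forward: 'mountain'
Reversed: 'niatnuom'
They differ.

No


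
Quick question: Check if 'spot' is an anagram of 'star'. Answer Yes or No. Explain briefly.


Sorted letters of 'spot': 'opst'
Sorted letters of 'star': 'arst'
They do not match.

No


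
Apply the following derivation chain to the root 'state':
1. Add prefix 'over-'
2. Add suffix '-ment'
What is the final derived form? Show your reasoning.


Step 1: Add prefix 'over-' to 'state' = 'overstate'
Step 2: Add suffix '-ment' to 'overstate' = 'overstatement'

overstatement


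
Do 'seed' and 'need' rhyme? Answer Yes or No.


Rime (stressed vowel + following sounds) of 'seed': -eed = /iːd/
Rime of 'need': -eed = /iːd/
/iːd/ and /iːd/ are the same ending sound, so the words rhyme.

Yes


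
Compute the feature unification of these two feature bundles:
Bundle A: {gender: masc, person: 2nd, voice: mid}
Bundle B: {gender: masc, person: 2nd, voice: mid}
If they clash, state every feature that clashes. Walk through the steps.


Compare features:
gender: A=masc vs B=masc -> unified: masc
person: A=2nd vs B=2nd -> unified: 2nd
voice: A=mid vs B=mid -> unified: mid
No clashes found.

Unified: {gender: masc, person: 2nd, voice: mid}


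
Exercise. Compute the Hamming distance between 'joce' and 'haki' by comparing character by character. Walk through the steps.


Alignment:
Position 1: 'j' vs 'h' = DIFFER
Position 2: 'o' vs 'a' = DIFFER
Position 3: 'c' vs 'k' = DIFFER
Position 4: 'e' vs 'i' = DIFFER
Total differences: 4

4


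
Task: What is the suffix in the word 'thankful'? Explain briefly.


The word 'thankful' = 'thank' (root) + '-ful' (suffix). The suffix is '-ful'.

ful


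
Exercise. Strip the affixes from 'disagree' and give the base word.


Remove prefix 'dis' from 'disagree' to get root 'agree'.

agree


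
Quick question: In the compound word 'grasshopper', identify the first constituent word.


Split 'grasshopper' into 'grass' + 'hopper'. The first part is 'grass'.

grass


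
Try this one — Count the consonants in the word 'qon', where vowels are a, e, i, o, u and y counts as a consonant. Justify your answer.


Consonants in 'qon': q, n = 2 consonants.

2


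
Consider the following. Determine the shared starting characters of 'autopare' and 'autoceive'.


Compare from the start: 4 characters match: 'auto'. Mismatch at position 5: 'p' vs 'c'.

auto


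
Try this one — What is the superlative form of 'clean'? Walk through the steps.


Apply superlative formation (add -est): 'clean' -> 'cleanest'.

cleanest


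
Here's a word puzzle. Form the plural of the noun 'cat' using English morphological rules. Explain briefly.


Apply rule: Add -s. 'cat' becomes 'cats'.

cats


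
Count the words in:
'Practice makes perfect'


Split into words: Practice | makes | perfect = 3 words.

3


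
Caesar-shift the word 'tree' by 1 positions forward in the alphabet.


Shift each letter by 1: t -> u, r -> s, e -> f, e -> f. Result: 'usff'.

usff


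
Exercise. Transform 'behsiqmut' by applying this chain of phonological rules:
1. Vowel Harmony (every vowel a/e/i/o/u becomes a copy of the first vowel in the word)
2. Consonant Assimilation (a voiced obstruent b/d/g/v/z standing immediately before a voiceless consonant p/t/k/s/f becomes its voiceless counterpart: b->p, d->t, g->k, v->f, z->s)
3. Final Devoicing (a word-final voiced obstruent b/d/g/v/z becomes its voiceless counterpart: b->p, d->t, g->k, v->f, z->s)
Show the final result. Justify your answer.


Starting form: 'behsiqmut'
Rule 1: Vowel Harmony: all vowels become 'e' (matching first vowel). 'behsiqmut' -> 'behseqmet'
Rule 2: Consonant Assimilation: no voiced obstruent (b/d/g/v/z) stands immediately before a voiceless consonant (p/t/k/s/f). No change.
Rule 3: Final Devoicing: final consonant 't' is not one of the voiced obstruents b/d/g/v/z. No change.
Final form: 'behseqmet'

behseqmet


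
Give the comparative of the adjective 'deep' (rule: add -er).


Apply comparative formation (add -er): 'deep' -> 'deeper'.

deeper


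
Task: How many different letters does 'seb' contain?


Unique letters in 'seb': {b, e, s} = 3 distinct letters.

3


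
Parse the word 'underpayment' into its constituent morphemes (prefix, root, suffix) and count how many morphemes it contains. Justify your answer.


Step 1: Identify prefix: 'under' (meaning: beneath/insufficient)
Step 2: Identify root: 'pay'
Step 3: Identify suffix(es): 'ment'
Decomposition: under- (prefix: beneath/insufficient) + pay (root) + -ment (suffix: action/result)
Total morphemes: 3

3 morphemes (under- (prefix: beneath/insufficient) + pay (root) + -ment (suffix: action/result))


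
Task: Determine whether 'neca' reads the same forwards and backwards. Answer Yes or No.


Forward: 'neca'
Reversed: 'acen'
They differ.

No


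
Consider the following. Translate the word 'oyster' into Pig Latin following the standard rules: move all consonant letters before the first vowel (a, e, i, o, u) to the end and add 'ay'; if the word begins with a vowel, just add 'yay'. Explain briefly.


'oyster' starts with a vowel, so add 'yay': 'oysteryay'.

oysteryay


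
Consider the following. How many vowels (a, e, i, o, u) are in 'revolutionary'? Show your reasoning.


Vowels in 'revolutionary': e, o, u, i, o, a = 6 vowels.

6


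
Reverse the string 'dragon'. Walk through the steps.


Reverse 'dragon' character by character: 'nogard'.

nogard


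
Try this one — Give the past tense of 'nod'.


Apply rule: Double final consonant and add -ed. 'nod' becomes 'nodded'.

nodded


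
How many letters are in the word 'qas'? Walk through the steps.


Spell out 'qas' and number each letter: q(1), a(2), s(3). Total: 3 letters.

3


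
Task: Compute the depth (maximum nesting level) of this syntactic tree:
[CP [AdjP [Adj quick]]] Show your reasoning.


Count bracket nesting levels:
'[' at pos 0: depth = 1
'[' at pos 4: depth = 2
'[' at pos 10: depth = 3
Maximum depth reached: 3

3


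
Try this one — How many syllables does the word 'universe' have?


Break 'universe' into syllables: u-ni-verse -> u | ni | verse = 3 syllables

3 syllables


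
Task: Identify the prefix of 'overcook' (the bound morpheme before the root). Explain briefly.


The word 'overcook' = 'over' (prefix) + 'cook' (root). The prefix is 'over'.

over


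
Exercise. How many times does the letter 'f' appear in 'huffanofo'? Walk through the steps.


Letter 'f' in 'huffanofo': found at position(s) 3, 4, 8 = 3 occurrence(s).

3


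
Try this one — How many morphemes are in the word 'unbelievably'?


Decomposition: un- (prefix) + believe (root) + -able (suffix) + -ly (suffix) = 4 morpheme(s)

4 morphemes


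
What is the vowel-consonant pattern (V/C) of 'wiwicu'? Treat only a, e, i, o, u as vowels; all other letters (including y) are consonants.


Letter mapping: w = C, i = V, w = C, i = V, c = C, u = V.

CVCVCV


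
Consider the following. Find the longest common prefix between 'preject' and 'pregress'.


Compare from the start: 3 characters match: 'pre'. Mismatch at position 4: 'j' vs 'g'.

pre


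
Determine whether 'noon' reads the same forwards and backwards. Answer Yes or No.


Forward: 'noon'
Reversed: 'noon'
They are identical.

Yes


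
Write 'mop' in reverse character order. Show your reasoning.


Reverse 'mop' character by character: 'pom'.

pom


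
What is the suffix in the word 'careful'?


The word 'careful' = 'care' (root) + '-ful' (suffix). The suffix is '-ful'.

ful


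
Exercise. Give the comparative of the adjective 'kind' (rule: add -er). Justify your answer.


Apply comparative formation (add -er): 'kind' -> 'kinder'.

kinder


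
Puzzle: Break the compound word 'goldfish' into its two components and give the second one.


Split 'goldfish' into 'gold' + 'fish'. The second part is 'fish'.

fish


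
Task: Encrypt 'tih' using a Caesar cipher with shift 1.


Shift each letter by 1: t -> u, i -> j, h -> i. Result: 'uji'.

uji


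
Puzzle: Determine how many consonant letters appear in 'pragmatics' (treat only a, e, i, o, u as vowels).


Consonants in 'pragmatics': p, r, g, m, t, c, s = 7 consonants.

7


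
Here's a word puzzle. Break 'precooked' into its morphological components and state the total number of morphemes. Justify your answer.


Step 1: Identify prefix: 'pre' (meaning: before)
Step 2: Identify root: 'cook'
Step 3: Identify suffix(es): 'ed'
Decomposition: pre- (prefix: before) + cook (root) + -ed (suffix: past)
Total morphemes: 3

3 morphemes (pre- (prefix: before) + cook (root) + -ed (suffix: past))


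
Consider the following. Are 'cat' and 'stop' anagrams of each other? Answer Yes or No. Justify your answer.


Sorted letters of 'cat': 'act'
Sorted letters of 'stop': 'opst'
They do not match.

No


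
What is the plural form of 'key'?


Apply rule: Add -s. 'key' becomes 'keys'.

keys


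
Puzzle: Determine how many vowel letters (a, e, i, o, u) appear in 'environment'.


Vowels in 'environment': e, i, o, e = 4 vowels.

4


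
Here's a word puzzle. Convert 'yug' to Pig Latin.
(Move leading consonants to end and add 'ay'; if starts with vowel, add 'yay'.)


'yug': move consonant cluster 'y' to end and add 'ay': 'ugyay'.

ugyay


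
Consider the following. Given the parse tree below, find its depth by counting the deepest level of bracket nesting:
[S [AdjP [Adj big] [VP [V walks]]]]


Count bracket nesting levels:
'[' at pos 0: depth = 1
'[' at pos 3: depth = 2
'[' at pos 9: depth = 3
'[' at pos 19: depth = 3
'[' at pos 23: depth = 4
Maximum depth reached: 4

4


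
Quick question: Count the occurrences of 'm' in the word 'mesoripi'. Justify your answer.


Letter 'm' in 'mesoripi': found at position(s) 1 = 1 occurrence(s).

1


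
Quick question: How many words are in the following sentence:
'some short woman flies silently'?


Split into words: some | short | woman | flies | silently = 5 words.

5


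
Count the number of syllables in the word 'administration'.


Break 'administration' into syllables: ad-min-is-tra-tion -> ad | min | is | tra | tion = 5 syllables

5 syllables


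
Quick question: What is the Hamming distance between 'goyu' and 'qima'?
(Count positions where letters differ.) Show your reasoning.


Alignment:
Position 1: 'g' vs 'q' = DIFFER
Position 2: 'o' vs 'i' = DIFFER
Position 3: 'y' vs 'm' = DIFFER
Position 4: 'u' vs 'a' = DIFFER
Total differences: 4

4


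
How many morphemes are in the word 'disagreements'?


Decomposition: dis- (prefix) + agree (root) + -ment (suffix) + -s (plural) = 4 morpheme(s)

4 morphemes


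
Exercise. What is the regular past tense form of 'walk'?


Apply rule: Add -ed. 'walk' becomes 'walked'.

walked


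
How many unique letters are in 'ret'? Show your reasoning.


Unique letters in 'ret': {e, r, t} = 3 distinct letters.

3


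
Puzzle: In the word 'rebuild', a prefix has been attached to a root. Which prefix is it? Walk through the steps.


The word 'rebuild' = 're' (prefix) + 'build' (root). The prefix is 're'.

re


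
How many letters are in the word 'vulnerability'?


Spell out 'vulnerability' and number each letter: v(1), u(2), l(3), n(4), e(5), r(6), a(7), b(8), i(9), l(10), i(11), t(12), y(13). Total: 13 letters.

13


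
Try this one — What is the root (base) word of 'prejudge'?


Remove prefix 'pre' from 'prejudge' to get root 'judge'.

judge


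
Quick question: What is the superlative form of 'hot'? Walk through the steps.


Apply superlative formation (double final consonant, add -est): 'hot' -> 'hottest'.

hottest


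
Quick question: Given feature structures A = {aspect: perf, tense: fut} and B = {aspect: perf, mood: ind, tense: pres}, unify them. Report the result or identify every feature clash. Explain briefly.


Compare features:
aspect: A=perf vs B=perf -> unified: perf
mood: A=_ vs B=ind -> unified: ind
tense: A=fut vs B=pres -> CLASH
Clash detected on feature 'tense' (fut vs pres); unification fails.

CLASH on 'tense' (fut vs pres)


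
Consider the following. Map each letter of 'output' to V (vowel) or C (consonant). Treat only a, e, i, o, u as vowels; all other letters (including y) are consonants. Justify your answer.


Letter mapping: o = V, u = V, t = C, p = C, u = V, t = C.

VVCCVC


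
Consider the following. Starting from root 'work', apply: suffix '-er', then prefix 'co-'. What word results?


Step 1: Add suffix '-er' to 'work' = 'worker'
Step 2: Add prefix 'co-' to 'worker' = 'coworker'

coworker


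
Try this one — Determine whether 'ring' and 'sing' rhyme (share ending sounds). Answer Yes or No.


Rime (stressed vowel + following sounds) of 'ring': -ing = /ɪŋ/
Rime of 'sing': -ing = /ɪŋ/
/ɪŋ/ and /ɪŋ/ are the same ending sound, so the words rhyme.

Yes


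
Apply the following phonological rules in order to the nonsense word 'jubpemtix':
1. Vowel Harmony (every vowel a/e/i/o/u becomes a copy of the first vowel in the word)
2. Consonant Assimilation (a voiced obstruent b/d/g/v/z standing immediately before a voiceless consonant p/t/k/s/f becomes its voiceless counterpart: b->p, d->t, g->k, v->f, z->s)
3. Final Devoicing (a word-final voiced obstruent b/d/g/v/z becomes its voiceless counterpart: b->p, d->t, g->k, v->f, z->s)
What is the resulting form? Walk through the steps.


Starting form: 'jubpemtix'
Rule 1: Vowel Harmony: all vowels become 'u' (matching first vowel). 'jubpemtix' -> 'jubpumtux'
Rule 2: Consonant Assimilation: voiced obstruent before voiceless consonant becomes voiceless ('bp' -> 'pp'). 'jubpumtux' -> 'juppumtux'
Rule 3: Final Devoicing: final consonant 'x' is not one of the voiced obstruents b/d/g/v/z. No change.
Final form: 'juppumtux'

juppumtux


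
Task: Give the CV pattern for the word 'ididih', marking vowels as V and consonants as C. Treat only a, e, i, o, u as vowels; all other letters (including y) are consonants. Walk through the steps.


Letter mapping: i = V, d = C, i = V, d = C, i = V, h = C.

VCVCVC


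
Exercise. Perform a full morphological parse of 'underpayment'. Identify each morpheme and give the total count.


Step 1: Identify prefix: 'under' (meaning: beneath/insufficient)
Step 2: Identify root: 'pay'
Step 3: Identify suffix(es): 'ment'
Decomposition: under- (prefix: beneath/insufficient) + pay (root) + -ment (suffix: action/result)
Total morphemes: 3

3 morphemes (under- (prefix: beneath/insufficient) + pay (root) + -ment (suffix: action/result))


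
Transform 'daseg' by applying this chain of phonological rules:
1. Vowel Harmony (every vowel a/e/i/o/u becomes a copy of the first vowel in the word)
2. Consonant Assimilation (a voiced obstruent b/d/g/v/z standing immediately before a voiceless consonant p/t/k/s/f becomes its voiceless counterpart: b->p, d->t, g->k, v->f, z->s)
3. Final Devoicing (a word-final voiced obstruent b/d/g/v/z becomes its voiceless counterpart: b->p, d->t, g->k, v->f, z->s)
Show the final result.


Starting form: 'daseg'
Rule 1: Vowel Harmony: all vowels become 'a' (matching first vowel). 'daseg' -> 'dasag'
Rule 2: Consonant Assimilation: no voiced obstruent (b/d/g/v/z) stands immediately before a voiceless consonant (p/t/k/s/f). No change.
Rule 3: Final Devoicing: word-final voiced obstruent 'g' becomes voiceless 'k'. 'dasag' -> 'dasak'
Final form: 'dasak'

dasak


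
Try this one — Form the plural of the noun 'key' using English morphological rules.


Apply rule: Add -s. 'key' becomes 'keys'.

keys


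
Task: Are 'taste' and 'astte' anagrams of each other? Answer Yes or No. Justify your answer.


Sorted letters of 'taste': 'aestt'
Sorted letters of 'astte': 'aestt'
They match.

Yes


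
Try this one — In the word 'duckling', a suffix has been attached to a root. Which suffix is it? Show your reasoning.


The word 'duckling' = 'duck' (root) + '-ling' (suffix). The suffix is '-ling'.

ling


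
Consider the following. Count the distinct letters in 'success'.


Unique letters in 'success': {c, e, s, u} = 4 distinct letters.

4


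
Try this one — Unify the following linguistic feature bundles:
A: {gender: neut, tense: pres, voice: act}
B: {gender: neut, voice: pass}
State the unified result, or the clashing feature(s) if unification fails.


Compare features:
gender: A=neut vs B=neut -> unified: neut
tense: A=pres vs B=_ -> unified: pres
voice: A=act vs B=pass -> CLASH
Clash detected on feature 'voice' (act vs pass); unification fails.

CLASH on 'voice' (act vs pass)


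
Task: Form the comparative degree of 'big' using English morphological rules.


Apply comparative formation (double final consonant, add -er): 'big' -> 'bigger'.

bigger


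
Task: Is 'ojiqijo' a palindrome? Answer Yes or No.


Forward: 'ojiqijo'
Reversed: 'ojiqijo'
They are identical.

Yes


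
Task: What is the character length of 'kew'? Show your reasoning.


Spell out 'kew' and number each letter: k(1), e(2), w(3). Total: 3 letters.

3


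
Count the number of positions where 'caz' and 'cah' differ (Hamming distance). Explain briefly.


Alignment:
Position 1: 'c' vs 'c' = match
Position 2: 'a' vs 'a' = match
Position 3: 'z' vs 'h' = DIFFER
Total differences: 1

1


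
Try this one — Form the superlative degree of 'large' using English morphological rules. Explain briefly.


Apply superlative formation (ends in e: add -st): 'large' -> 'largest'.

largest


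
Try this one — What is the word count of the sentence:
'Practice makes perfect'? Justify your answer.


Split into words: Practice | makes | perfect = 3 words.

3


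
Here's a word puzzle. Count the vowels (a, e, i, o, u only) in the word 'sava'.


Vowels in 'sava': a, a = 2 vowels.

2


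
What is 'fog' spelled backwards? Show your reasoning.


Reverse 'fog' character by character: 'gof'.

gof


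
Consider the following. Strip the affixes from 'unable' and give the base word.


Remove prefix 'un' from 'unable' to get root 'able'.

able


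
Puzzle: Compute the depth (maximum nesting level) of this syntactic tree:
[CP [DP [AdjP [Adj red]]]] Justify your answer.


Count bracket nesting levels:
'[' at pos 0: depth = 1
'[' at pos 4: depth = 2
'[' at pos 8: depth = 3
'[' at pos 14: depth = 4
Maximum depth reached: 4

4


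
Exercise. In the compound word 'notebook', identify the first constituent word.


Split 'notebook' into 'note' + 'book'. The first part is 'note'.

note


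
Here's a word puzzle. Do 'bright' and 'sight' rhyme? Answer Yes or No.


Rime (stressed vowel + following sounds) of 'bright': -ight = /aɪt/
Rime of 'sight': -ight = /aɪt/
/aɪt/ and /aɪt/ are the same ending sound, so the words rhyme.

Yes


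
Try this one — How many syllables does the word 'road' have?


Break 'road' into syllables: road -> road = 1 syllable

1 syllable


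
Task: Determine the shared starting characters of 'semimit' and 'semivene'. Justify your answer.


Compare from the start: 4 characters match: 'semi'. Mismatch at position 5: 'm' vs 'v'.

semi


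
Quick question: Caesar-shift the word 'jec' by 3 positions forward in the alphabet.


Shift each letter by 3: j -> m, e -> h, c -> f. Result: 'mhf'.

mhf


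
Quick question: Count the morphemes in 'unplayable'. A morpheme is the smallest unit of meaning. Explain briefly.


Decomposition: un- (prefix) + play (root) + -able (suffix) = 3 morpheme(s)

3 morphemes


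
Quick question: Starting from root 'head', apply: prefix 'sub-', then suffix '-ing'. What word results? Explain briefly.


Step 1: Add prefix 'sub-' to 'head' = 'subhead'
Step 2: Add suffix '-ing' to 'subhead' = 'subheading'

subheading


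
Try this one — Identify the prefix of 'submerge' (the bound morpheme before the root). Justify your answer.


The word 'submerge' = 'sub' (prefix) + 'merge' (root). The prefix is 'sub'.

sub


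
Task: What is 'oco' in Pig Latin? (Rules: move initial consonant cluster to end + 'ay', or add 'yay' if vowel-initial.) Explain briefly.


'oco' starts with a vowel, so add 'yay': 'ocoyay'.

ocoyay


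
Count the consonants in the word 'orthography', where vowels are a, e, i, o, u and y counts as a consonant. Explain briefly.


Consonants in 'orthography': r, t, h, g, r, p, h, y = 8 consonants.

8


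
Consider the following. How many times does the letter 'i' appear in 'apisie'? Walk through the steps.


Letter 'i' in 'apisie': found at position(s) 3, 5 = 2 occurrence(s).

2


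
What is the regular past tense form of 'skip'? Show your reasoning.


Apply rule: Double final consonant and add -ed. 'skip' becomes 'skipped'.

skipped


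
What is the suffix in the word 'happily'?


The word 'happily' = 'happy' (root) + '-ly' (suffix). The suffix is '-ly'.

ly


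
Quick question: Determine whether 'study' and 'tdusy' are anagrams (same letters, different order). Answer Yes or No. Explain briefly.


Sorted letters of 'study': 'dstuy'
Sorted letters of 'tdusy': 'dstuy'
They match.

Yes


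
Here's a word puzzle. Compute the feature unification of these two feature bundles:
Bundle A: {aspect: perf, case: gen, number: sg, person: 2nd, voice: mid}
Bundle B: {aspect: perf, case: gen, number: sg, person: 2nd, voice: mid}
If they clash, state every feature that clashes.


Compare features:
aspect: A=perf vs B=perf -> unified: perf
case: A=gen vs B=gen -> unified: gen
number: A=sg vs B=sg -> unified: sg
person: A=2nd vs B=2nd -> unified: 2nd
voice: A=mid vs B=mid -> unified: mid
No clashes found.

Unified: {aspect: perf, case: gen, number: sg, person: 2nd, voice: mid}


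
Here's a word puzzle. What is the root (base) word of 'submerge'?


Remove prefix 'sub' from 'submerge' to get root 'merge'.

merge


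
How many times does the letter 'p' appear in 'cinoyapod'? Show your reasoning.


Letter 'p' in 'cinoyapod': found at position(s) 7 = 1 occurrence(s).

1


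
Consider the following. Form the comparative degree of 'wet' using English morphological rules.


Apply comparative formation (double final consonant, add -er): 'wet' -> 'wetter'.

wetter


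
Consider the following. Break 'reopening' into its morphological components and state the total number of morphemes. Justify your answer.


Step 1: Identify prefix: 're' (meaning: again)
Step 2: Identify root: 'open'
Step 3: Identify suffix(es): 'ing'
Decomposition: re- (prefix: again) + open (root) + -ing (suffix: ongoing action)
Total morphemes: 3

3 morphemes (re- (prefix: again) + open (root) + -ing (suffix: ongoing action))


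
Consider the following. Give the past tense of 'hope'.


Apply rule: Add -d (word ends in -e). 'hope' becomes 'hoped'.

hoped


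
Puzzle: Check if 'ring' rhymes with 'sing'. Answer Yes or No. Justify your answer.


Rime (stressed vowel + following sounds) of 'ring': -ing = /ɪŋ/
Rime of 'sing': -ing = /ɪŋ/
/ɪŋ/ and /ɪŋ/ are the same ending sound, so the words rhyme.

Yes


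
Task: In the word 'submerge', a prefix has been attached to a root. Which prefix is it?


The word 'submerge' = 'sub' (prefix) + 'merge' (root). The prefix is 'sub'.

sub


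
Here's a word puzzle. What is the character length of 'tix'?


Spell out 'tix' and number each letter: t(1), i(2), x(3). Total: 3 letters.

3


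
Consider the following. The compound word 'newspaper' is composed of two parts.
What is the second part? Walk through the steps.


Split 'newspaper' into 'news' + 'paper'. The second part is 'paper'.

paper


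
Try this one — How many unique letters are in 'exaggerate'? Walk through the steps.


Unique letters in 'exaggerate': {a, e, g, r, t, x} = 6 distinct letters.

6


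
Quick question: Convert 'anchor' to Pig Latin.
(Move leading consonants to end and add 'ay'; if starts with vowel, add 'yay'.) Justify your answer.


'anchor' starts with a vowel, so add 'yay': 'anchoryay'.

anchoryay


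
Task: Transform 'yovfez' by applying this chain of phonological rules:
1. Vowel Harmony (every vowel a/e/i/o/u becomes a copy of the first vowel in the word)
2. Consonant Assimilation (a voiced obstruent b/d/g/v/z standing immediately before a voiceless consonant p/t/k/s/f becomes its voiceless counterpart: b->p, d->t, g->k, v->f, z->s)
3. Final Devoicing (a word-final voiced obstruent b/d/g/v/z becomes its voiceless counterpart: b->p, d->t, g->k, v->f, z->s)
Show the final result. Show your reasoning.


Starting form: 'yovfez'
Rule 1: Vowel Harmony: all vowels become 'o' (matching first vowel). 'yovfez' -> 'yovfoz'
Rule 2: Consonant Assimilation: voiced obstruent before voiceless consonant becomes voiceless ('vf' -> 'ff'). 'yovfoz' -> 'yoffoz'
Rule 3: Final Devoicing: word-final voiced obstruent 'z' becomes voiceless 's'. 'yoffoz' -> 'yoffos'
Final form: 'yoffos'

yoffos


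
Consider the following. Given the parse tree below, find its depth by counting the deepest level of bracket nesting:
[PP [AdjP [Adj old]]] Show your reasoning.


Count bracket nesting levels:
'[' at pos 0: depth = 1
'[' at pos 4: depth = 2
'[' at pos 10: depth = 3
Maximum depth reached: 3

3


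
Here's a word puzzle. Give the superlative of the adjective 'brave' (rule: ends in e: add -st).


Apply superlative formation (ends in e: add -st): 'brave' -> 'bravest'.

bravest


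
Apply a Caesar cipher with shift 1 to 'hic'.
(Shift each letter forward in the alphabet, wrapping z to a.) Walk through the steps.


Shift each letter by 1: h -> i, i -> j, c -> d. Result: 'ijd'.

ijd


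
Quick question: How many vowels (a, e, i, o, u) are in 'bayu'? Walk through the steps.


Vowels in 'bayu': a, u = 2 vowels.

2


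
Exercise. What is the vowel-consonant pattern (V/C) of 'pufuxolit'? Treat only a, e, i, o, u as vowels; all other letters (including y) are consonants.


Letter mapping: p = C, u = V, f = C, u = V, x = C, o = V, l = C, i = V, t = C.

CVCVCVCVC


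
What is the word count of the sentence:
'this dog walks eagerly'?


Split into words: this | dog | walks | eagerly = 4 words.

4


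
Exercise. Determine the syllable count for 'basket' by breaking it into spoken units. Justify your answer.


Break 'basket' into syllables: bas-ket -> bas | ket = 2 syllables

2 syllables


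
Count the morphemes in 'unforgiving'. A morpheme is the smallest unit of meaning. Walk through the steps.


Decomposition: un- (prefix) + forgive (root) + -ing (suffix) = 3 morpheme(s)

3 morphemes


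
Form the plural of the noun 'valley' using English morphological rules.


Apply rule: Add -s. 'valley' becomes 'valleys'.

valleys


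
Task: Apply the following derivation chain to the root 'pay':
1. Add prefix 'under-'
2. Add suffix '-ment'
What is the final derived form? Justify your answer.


Step 1: Add prefix 'under-' to 'pay' = 'underpay'
Step 2: Add suffix '-ment' to 'underpay' = 'underpayment'

underpayment


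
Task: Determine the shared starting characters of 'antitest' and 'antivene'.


Compare from the start: 4 characters match: 'anti'. Mismatch at position 5: 't' vs 'v'.

anti


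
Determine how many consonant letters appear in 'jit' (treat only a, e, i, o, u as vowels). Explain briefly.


Consonants in 'jit': j, t = 2 consonants.

2


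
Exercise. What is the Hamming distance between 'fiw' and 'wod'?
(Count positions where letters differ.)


Alignment:
Position 1: 'f' vs 'w' = DIFFER
Position 2: 'i' vs 'o' = DIFFER
Position 3: 'w' vs 'd' = DIFFER
Total differences: 3

3


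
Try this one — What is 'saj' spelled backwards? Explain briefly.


Reverse 'saj' character by character: 'jas'.

jas


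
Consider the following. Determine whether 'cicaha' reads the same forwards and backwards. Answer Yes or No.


Forward: 'cicaha'
Reversed: 'ahacic'
They differ.

No


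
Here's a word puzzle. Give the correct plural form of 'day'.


Apply rule: Add -s. 'day' becomes 'days'.

days


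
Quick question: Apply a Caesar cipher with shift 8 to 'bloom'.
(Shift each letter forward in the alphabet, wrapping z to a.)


Shift each letter by 8: b -> j, l -> t, o -> w, o -> w, m -> u. Result: 'jtwwu'.

jtwwu


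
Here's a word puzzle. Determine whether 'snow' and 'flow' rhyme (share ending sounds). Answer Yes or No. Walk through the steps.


Rime (stressed vowel + following sounds) of 'snow': -ow = /oʊ/
Rime of 'flow': -ow = /oʊ/
/oʊ/ and /oʊ/ are the same ending sound, so the words rhyme.

Yes


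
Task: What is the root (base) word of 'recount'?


Remove prefix 're' from 'recount' to get root 'count'.

count


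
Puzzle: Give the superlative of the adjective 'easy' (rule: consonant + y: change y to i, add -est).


Apply superlative formation (consonant + y: change y to i, add -est): 'easy' -> 'easiest'.

easiest


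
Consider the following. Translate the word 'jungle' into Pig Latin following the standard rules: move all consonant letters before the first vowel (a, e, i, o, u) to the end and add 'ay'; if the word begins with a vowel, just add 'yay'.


'jungle': move consonant cluster 'j' to end and add 'ay': 'unglejay'.

unglejay


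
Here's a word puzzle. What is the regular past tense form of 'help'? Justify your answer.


Apply rule: Add -ed. 'help' becomes 'helped'.

helped


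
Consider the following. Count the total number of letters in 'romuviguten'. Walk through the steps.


Spell out 'romuviguten' and number each letter: r(1), o(2), m(3), u(4), v(5), i(6), g(7), u(8), t(9), e(10), n(11). Total: 11 letters.

11


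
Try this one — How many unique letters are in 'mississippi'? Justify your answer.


Unique letters in 'mississippi': {i, m, p, s} = 4 distinct letters.

4


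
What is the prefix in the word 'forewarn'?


The word 'forewarn' = 'fore' (prefix) + 'warn' (root). The prefix is 'fore'.

fore


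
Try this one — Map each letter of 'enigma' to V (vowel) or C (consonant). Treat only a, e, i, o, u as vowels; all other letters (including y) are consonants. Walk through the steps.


Letter mapping: e = V, n = C, i = V, g = C, m = C, a = V.

VCVCCV


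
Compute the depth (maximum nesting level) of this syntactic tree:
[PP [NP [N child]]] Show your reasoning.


Count bracket nesting levels:
'[' at pos 0: depth = 1
'[' at pos 4: depth = 2
'[' at pos 8: depth = 3
Maximum depth reached: 3

3


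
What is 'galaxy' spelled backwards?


Reverse 'galaxy' character by character: 'yxalag'.

yxalag


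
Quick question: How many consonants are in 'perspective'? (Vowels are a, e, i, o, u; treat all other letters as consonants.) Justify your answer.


Consonants in 'perspective': p, r, s, p, c, t, v = 7 consonants.

7


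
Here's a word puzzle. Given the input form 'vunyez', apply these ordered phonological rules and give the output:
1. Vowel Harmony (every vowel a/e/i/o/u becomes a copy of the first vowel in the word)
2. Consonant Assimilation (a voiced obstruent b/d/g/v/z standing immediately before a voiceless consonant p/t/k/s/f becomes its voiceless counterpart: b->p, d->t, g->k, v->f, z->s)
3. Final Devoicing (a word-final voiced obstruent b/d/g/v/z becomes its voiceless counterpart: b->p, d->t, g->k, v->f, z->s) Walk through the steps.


Starting form: 'vunyez'
Rule 1: Vowel Harmony: all vowels become 'u' (matching first vowel). 'vunyez' -> 'vunyuz'
Rule 2: Consonant Assimilation: no voiced obstruent (b/d/g/v/z) stands immediately before a voiceless consonant (p/t/k/s/f). No change.
Rule 3: Final Devoicing: word-final voiced obstruent 'z' becomes voiceless 's'. 'vunyuz' -> 'vunyus'
Final form: 'vunyus'

vunyus
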